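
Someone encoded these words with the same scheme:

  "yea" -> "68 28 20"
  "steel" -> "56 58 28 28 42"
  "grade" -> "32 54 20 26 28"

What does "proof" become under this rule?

y(#25)→68 and e(#5)→28: differences scale by 2, so n = 2·pos + 18. Each letter becomes 2×(its alphabet position, a=1..z=26) + 18.
Applying it to proof: p=16→50, r=18→54, o=15→48, o=15→48, f=6→30.

50 54 48 48 30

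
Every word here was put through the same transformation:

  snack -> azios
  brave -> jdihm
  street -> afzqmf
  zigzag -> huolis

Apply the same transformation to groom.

A repeating key of period 2 is used — shifts +8, +12 over and over.
Applying it to groom: g+8=o, r+12=d, o+8=w, o+12=a, m+8=u.

odwau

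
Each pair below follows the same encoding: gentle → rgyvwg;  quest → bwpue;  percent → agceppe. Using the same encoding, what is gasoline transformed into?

rcdqwkyg

It's a Vigenère-style cipher with numeric key [11,2]: position i shifts by key[i mod 2].
For gasoline: g+11=r, a+2=c, s+11=d, o+2=q, l+11=w, i+2=k, n+11=y, e+2=g.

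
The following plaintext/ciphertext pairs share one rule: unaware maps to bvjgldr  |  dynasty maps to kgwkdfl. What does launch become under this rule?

In unaware: u→b is +7, n→v is +8, a→j is +9, w→g is +10 — the shift increases by 1 each position. The shift increases by 1 at each position, starting from +7: 7, 8, 9, ….
On launch: l+7=s, a+8=i, u+9=d, n+10=x, c+11=n, h+12=t.

sidxnt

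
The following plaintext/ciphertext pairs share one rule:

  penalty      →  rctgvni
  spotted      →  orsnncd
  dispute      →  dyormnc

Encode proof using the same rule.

p(15)→r(17) and e(4)→c(2) fit y≡25x+6 (mod 26); the inverse of 25 mod 26 is 25. This is an affine cipher: with a=0,…,z=25, each position x becomes (25x+6) mod 26.
For proof: p(15)→25·15+6≡17=r; r(17)→25·17+6≡15=p; o(14)→25·14+6≡18=s; o(14)→25·14+6≡18=s; f(5)→25·5+6≡1=b (all mod 26).

rpssb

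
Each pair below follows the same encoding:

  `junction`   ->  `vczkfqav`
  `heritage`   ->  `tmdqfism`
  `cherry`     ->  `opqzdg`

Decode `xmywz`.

Shifts by position in junction: pos 0: j→v (+12), pos 1: u→c (+8), pos 2: n→z (+12), pos 3: c→k (+8) — repeating every 2. It's a Vigenère-style cipher with numeric key [12,8]: position i shifts by key[i mod 2].
Reversing it on xmywz: x−12=l, m−8=e, y−12=m, w−8=o, z−12=n.

lemon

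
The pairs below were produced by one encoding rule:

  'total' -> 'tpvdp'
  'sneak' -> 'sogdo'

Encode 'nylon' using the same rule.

nznrr

In total: t→t is +0, o→p is +1, t→v is +2, a→d is +3 — the shift increases by 1 each position. Each letter shifts forward by its position index (0, 1, 2, …) — the shift grows by one for each successive letter.
On nylon: n+0=n, y+1=z, l+2=n, o+3=r, n+4=r.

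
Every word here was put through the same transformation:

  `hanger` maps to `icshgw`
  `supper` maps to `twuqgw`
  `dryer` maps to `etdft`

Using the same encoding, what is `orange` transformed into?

The shifts repeat in a cycle of length 3: positions 0,1,… shift by +1, +2, +5, then the pattern repeats.
For orange: o+1=p, r+2=t, a+5=f, n+1=o, g+2=i, e+5=j.

ptfoij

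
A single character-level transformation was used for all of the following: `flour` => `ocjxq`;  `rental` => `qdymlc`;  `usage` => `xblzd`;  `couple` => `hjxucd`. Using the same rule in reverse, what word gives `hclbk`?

f(5)→o(14) and l(11)→c(2) fit y≡11x+11 (mod 26); the inverse of 11 mod 26 is 19. Each letter's alphabet position (a=0..z=25) is mapped through 11·x+11 mod 26 — an affine cipher.
Undoing it on hclbk: h(7)→19·(7−11)≡2=c; c(2)→19·(2−11)≡11=l; l(11)→19·(11−11)≡0=a; b(1)→19·(1−11)≡18=s; k(10)→19·(10−11)≡7=h (all mod 26).

clash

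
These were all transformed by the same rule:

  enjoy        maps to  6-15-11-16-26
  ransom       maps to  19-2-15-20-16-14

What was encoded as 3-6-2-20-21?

beast

e is letter #5 and maps to 6: an offset of 1. The number is (letter's place in the alphabet, a=1) + 1.
Reversing it on 3-6-2-20-21: 3→(3−1)÷1=2=b, 6→(6−1)÷1=5=e, 2→(2−1)÷1=1=a, 20→(20−1)÷1=19=s, 21→(21−1)÷1=20=t.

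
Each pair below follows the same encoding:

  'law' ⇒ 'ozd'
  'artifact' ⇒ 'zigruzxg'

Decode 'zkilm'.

apron

Each pair mirrors across the alphabet (l↔o, a↔z, w↔d): positions sum to 25. Each letter is replaced by its mirror in the alphabet: a↔z, b↔y, c↔x, and so on (the Atbash cipher).
Reversing it on zkilm: z↔a, k↔p, i↔r, l↔o, m↔n.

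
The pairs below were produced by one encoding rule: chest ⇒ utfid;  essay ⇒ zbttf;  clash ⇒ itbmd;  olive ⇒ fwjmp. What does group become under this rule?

Two steps: reverse the string, then apply a Caesar shift of +1.
For group: reverse → puorg; then shift: p+1=q, u+1=v, o+1=p, r+1=s, g+1=h.

qvpsh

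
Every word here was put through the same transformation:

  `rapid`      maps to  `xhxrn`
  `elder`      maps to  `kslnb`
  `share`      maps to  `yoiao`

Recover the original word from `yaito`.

stake

In rapid: r→x is +6, a→h is +7, p→x is +8, i→r is +9 — the shift increases by 1 each position. Letter i (0-indexed) is shifted by i+6, so successive shifts are 6, 7, 8, ….
Reversing it on yaito: y−6=s, a−7=t, i−8=a, t−9=k, o−10=e.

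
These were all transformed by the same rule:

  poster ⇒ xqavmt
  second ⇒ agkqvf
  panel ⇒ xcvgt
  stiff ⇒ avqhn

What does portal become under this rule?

The shifts repeat in a cycle of length 2: positions 0,1,… shift by +8, +2, then the pattern repeats.
On portal: p+8=x, o+2=q, r+8=z, t+2=v, a+8=i, l+2=n.

xqzvin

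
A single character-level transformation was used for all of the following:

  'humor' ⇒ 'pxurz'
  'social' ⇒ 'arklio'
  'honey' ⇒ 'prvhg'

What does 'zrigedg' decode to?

roadway

Shifts by position in humor: pos 0: h→p (+8), pos 1: u→x (+3), pos 2: m→u (+8), pos 3: o→r (+3) — repeating every 2. A repeating key of period 2 is used — shifts +8, +3 over and over.
Reversing it on zrigedg: z−8=r, r−3=o, i−8=a, g−3=d, e−8=w, d−3=a, g−8=y.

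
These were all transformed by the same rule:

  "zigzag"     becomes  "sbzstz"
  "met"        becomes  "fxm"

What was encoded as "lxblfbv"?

Compare letters: z→s is +19, i→b is +19, g→z is +19 — a constant shift. This is a Caesar cipher with shift 19.
Undoing it on lxblfbv: l−19=s, x−19=e, b−19=i, l−19=s, f−19=m, b−19=i, v−19=c.

seismic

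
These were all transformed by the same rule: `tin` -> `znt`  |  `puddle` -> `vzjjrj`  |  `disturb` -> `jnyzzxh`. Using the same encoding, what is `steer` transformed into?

The shift depends on letter class: consonant t→z is +6, but vowel i→n is +5. The rule splits by letter class: vowels +5, consonants +6.
Applying it to steer: s(cons)+6=y, t(cons)+6=z, e(vowel)+5=j, e(vowel)+5=j, r(cons)+6=x.

yzjjx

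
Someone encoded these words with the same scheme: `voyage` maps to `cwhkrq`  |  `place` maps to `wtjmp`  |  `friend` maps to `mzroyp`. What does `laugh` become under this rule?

sidqs

In voyage: v→c is +7, o→w is +8, y→h is +9, a→k is +10 — the shift increases by 1 each position. Letter i (0-indexed) is shifted by i+7, so successive shifts are 7, 8, 9, ….
Applying it to laugh: l+7=s, a+8=i, u+9=d, g+10=q, h+11=s.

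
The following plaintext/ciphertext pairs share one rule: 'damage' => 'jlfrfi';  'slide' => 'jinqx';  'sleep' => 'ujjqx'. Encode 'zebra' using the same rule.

Two steps: reverse the string, then apply a Caesar shift of +5.
Applying it to zebra: reverse → arbez; then shift: a+5=f, r+5=w, b+5=g, e+5=j, z+5=e.

fwgje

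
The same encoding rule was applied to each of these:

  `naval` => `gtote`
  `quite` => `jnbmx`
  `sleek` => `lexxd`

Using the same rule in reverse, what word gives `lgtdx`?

snake

Each letter is shifted forward by 19 in the alphabet (a Caesar shift of +19).
Decoding lgtdx: l−19=s, g−19=n, t−19=a, d−19=k, x−19=e.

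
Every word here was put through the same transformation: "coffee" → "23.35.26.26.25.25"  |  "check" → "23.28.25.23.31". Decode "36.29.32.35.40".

The number is (letter's place in the alphabet, a=1) + 20.
Decoding 36.29.32.35.40: 36→(36−20)÷1=16=p, 29→(29−20)÷1=9=i, 32→(32−20)÷1=12=l, 35→(35−20)÷1=15=o, 40→(40−20)÷1=20=t.

pilot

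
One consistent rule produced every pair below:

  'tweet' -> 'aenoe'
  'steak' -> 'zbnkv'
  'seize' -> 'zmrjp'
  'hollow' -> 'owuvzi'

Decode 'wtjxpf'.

planet

Letter i (0-indexed) is shifted by i+7, so successive shifts are 7, 8, 9, ….
Reversing it on wtjxpf: w−7=p, t−8=l, j−9=a, x−10=n, p−11=e, f−12=t.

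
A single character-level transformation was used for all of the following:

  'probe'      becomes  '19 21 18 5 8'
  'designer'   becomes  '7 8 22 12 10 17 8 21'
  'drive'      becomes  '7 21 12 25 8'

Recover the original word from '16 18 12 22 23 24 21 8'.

p is letter #16 and maps to 19: an offset of 3. The number is (letter's place in the alphabet, a=1) + 3.
Reversing it on 16 18 12 22 23 24 21 8: 16→(16−3)÷1=13=m, 18→(18−3)÷1=15=o, 12→(12−3)÷1=9=i, 22→(22−3)÷1=19=s, 23→(23−3)÷1=20=t, 24→(24−3)÷1=21=u, 21→(21−3)÷1=18=r, 8→(8−3)÷1=5=e.

moisture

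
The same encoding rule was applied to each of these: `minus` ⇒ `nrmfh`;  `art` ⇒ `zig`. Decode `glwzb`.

today

Each pair mirrors across the alphabet (m↔n, i↔r, n↔m): positions sum to 25. This is the alphabet-reversal cipher (Atbash): a becomes z, b becomes y, etc.
Reversing it on glwzb: g↔t, l↔o, w↔d, z↔a, b↔y.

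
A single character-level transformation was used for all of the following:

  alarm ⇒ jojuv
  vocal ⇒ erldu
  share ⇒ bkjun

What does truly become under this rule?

cudoh

Shifts by position in alarm: pos 0: a→j (+9), pos 1: l→o (+3), pos 2: a→j (+9), pos 3: r→u (+3) — repeating every 2. A repeating key of period 2 is used — shifts +9, +3 over and over.
For truly: t+9=c, r+3=u, u+9=d, l+3=o, y+9=h.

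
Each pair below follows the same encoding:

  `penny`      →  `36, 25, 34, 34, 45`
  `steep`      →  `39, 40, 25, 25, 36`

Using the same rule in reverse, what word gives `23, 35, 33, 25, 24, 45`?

comedy

The number is (letter's place in the alphabet, a=1) + 20.
Undoing it on 23, 35, 33, 25, 24, 45: 23→(23−20)÷1=3=c, 35→(35−20)÷1=15=o, 33→(33−20)÷1=13=m, 25→(25−20)÷1=5=e, 24→(24−20)÷1=4=d, 45→(45−20)÷1=25=y.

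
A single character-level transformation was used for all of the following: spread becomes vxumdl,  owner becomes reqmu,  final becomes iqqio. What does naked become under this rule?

Shifts by position in spread: pos 0: s→v (+3), pos 1: p→x (+8), pos 2: r→u (+3), pos 3: e→m (+8) — repeating every 2. A repeating key of period 2 is used — shifts +3, +8 over and over.
Applying it to naked: n+3=q, a+8=i, k+3=n, e+8=m, d+3=g.

qinmg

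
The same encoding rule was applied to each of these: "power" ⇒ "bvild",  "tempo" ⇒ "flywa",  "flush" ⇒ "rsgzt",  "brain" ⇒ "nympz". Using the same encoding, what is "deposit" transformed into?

Shifts by position in power: pos 0: p→b (+12), pos 1: o→v (+7), pos 2: w→i (+12), pos 3: e→l (+7) — repeating every 2. A repeating key of period 2 is used — shifts +12, +7 over and over.
For deposit: d+12=p, e+7=l, p+12=b, o+7=v, s+12=e, i+7=p, t+12=f.

plbvepf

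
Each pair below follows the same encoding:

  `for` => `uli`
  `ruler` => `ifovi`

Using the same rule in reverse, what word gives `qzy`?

jab

Each pair mirrors across the alphabet (f↔u, o↔l, r↔i): positions sum to 25. Letters are reflected about the middle of the alphabet (position → 25−position): Atbash.
Reversing it on qzy: q↔j, z↔a, y↔b.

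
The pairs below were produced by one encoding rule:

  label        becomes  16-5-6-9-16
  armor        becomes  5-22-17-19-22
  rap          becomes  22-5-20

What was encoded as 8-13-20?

dip

l is letter #12 and maps to 16: an offset of 4. Each letter is replaced by its alphabet position (a=1..z=26) + 4.
Undoing it on 8-13-20: 8→(8−4)÷1=4=d, 13→(13−4)÷1=9=i, 20→(20−4)÷1=16=p.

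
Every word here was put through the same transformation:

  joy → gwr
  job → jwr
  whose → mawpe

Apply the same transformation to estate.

The output letters match the input read backwards, each shifted +8: joy reversed is yoj. Read the word backwards and shift each letter +8.
On estate: reverse → etatse; then shift: e+8=m, t+8=b, a+8=i, t+8=b, s+8=a, e+8=m.

mbibam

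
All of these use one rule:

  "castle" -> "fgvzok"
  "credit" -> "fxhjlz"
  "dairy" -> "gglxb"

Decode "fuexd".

cobra

Shifts by position in castle: pos 0: c→f (+3), pos 1: a→g (+6), pos 2: s→v (+3), pos 3: t→z (+6) — repeating every 2. The shifts repeat in a cycle of length 2: positions 0,1,… shift by +3, +6, then the pattern repeats.
Decoding fuexd: f−3=c, u−6=o, e−3=b, x−6=r, d−3=a.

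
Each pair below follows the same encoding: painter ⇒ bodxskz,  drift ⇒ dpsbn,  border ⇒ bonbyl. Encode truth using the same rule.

The output letters match the input read backwards, each shifted +10: painter reversed is retniap. Two steps: reverse the string, then apply a Caesar shift of +10.
For truth: reverse → hturt; then shift: h+10=r, t+10=d, u+10=e, r+10=b, t+10=d.

rdebd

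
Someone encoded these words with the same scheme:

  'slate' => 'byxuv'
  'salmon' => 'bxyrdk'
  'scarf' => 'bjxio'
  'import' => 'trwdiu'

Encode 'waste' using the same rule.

s(18)→b(1) and l(11)→y(24) fit y≡19x+23 (mod 26); the inverse of 19 mod 26 is 11. This is an affine cipher: with a=0,…,z=25, each position x becomes (19x+23) mod 26.
For waste: w(22)→19·22+23≡25=z; a(0)→19·0+23≡23=x; s(18)→19·18+23≡1=b; t(19)→19·19+23≡20=u; e(4)→19·4+23≡21=v (all mod 26).

zxbuv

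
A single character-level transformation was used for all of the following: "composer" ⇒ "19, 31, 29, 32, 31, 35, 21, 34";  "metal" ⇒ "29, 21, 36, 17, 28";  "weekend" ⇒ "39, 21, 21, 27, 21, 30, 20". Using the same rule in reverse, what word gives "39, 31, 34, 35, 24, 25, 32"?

worship

Each letter is replaced by its alphabet position (a=1..z=26) + 16.
Decoding 39, 31, 34, 35, 24, 25, 32: 39→(39−16)÷1=23=w, 31→(31−16)÷1=15=o, 34→(34−16)÷1=18=r, 35→(35−16)÷1=19=s, 24→(24−16)÷1=8=h, 25→(25−16)÷1=9=i, 32→(32−16)÷1=16=p.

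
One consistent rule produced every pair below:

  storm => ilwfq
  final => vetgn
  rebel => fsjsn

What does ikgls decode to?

s(18)→i(8) and t(19)→l(11) fit y≡3x+6 (mod 26); the inverse of 3 mod 26 is 9. Each letter's alphabet position (a=0..z=25) is mapped through 3·x+6 mod 26 — an affine cipher.
Undoing it on ikgls: i(8)→9·(8−6)≡18=s; k(10)→9·(10−6)≡10=k; g(6)→9·(6−6)≡0=a; l(11)→9·(11−6)≡19=t; s(18)→9·(18−6)≡4=e (all mod 26).

skate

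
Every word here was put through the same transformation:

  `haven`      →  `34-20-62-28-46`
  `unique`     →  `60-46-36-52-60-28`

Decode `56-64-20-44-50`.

swamp

h(#8)→34 and a(#1)→20: differences scale by 2, so n = 2·pos + 18. Each letter becomes 2×(its alphabet position, a=1..z=26) + 18.
Undoing it on 56-64-20-44-50: 56→(56−18)÷2=19=s, 64→(64−18)÷2=23=w, 20→(20−18)÷2=1=a, 44→(44−18)÷2=13=m, 50→(50−18)÷2=16=p.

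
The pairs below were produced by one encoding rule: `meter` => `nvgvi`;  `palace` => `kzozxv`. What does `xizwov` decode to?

Each pair mirrors across the alphabet (m↔n, e↔v, t↔g): positions sum to 25. This is the alphabet-reversal cipher (Atbash): a becomes z, b becomes y, etc.
Decoding xizwov: x↔c, i↔r, z↔a, w↔d, o↔l, v↔e.

cradle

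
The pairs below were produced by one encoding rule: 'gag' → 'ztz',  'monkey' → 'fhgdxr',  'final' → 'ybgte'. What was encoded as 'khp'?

Each letter is shifted forward by 19 in the alphabet (a Caesar shift of +19).
Undoing it on khp: k−19=r, h−19=o, p−19=w.

row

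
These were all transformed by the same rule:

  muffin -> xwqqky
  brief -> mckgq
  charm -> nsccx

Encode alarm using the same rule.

cwccx

The shift depends on letter class: consonant m→x is +11, but vowel u→w is +2. Two shifts are in play — +2 for a/e/i/o/u, +11 for every other letter.
Applying it to alarm: a(vowel)+2=c, l(cons)+11=w, a(vowel)+2=c, r(cons)+11=c, m(cons)+11=x.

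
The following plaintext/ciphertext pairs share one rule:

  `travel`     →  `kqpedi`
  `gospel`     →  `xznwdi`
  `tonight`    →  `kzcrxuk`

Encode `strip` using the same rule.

nkqrw

t(19)→k(10) and r(17)→q(16) fit y≡23x+15 (mod 26); the inverse of 23 mod 26 is 17. This is an affine cipher: with a=0,…,z=25, each position x becomes (23x+15) mod 26.
Applying it to strip: s(18)→23·18+15≡13=n; t(19)→23·19+15≡10=k; r(17)→23·17+15≡16=q; i(8)→23·8+15≡17=r; p(15)→23·15+15≡22=w (all mod 26).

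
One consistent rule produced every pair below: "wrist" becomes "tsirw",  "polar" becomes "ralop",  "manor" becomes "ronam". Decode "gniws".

swing

The output letters match the input read backwards: wrist reversed is tsirw. It's just the letters in reverse order.
Decoding gniws: then reverse → swing.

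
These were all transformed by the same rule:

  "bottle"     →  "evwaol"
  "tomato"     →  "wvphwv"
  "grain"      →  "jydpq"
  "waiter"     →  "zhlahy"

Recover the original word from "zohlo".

wheel

Shifts by position in bottle: pos 0: b→e (+3), pos 1: o→v (+7), pos 2: t→w (+3), pos 3: t→a (+7) — repeating every 2. It's a Vigenère-style cipher with numeric key [3,7]: position i shifts by key[i mod 2].
Decoding zohlo: z−3=w, o−7=h, h−3=e, l−7=e, o−3=l.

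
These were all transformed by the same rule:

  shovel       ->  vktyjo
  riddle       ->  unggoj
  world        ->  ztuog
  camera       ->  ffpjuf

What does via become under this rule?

ynf

Two shifts are in play — +5 for a/e/i/o/u, +3 for every other letter.
On via: v(cons)+3=y, i(vowel)+5=n, a(vowel)+5=f.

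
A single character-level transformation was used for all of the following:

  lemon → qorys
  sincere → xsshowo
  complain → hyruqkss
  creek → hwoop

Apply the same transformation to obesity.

ygoxsyd

The shift depends on letter class: consonant l→q is +5, but vowel e→o is +10. The rule splits by letter class: vowels +10, consonants +5.
For obesity: o(vowel)+10=y, b(cons)+5=g, e(vowel)+10=o, s(cons)+5=x, i(vowel)+10=s, t(cons)+5=y, y(cons)+5=d.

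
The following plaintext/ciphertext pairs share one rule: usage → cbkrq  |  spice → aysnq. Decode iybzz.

apron

In usage: u→c is +8, s→b is +9, a→k is +10, g→r is +11 — the shift increases by 1 each position. Letter i (0-indexed) is shifted by i+8, so successive shifts are 8, 9, 10, ….
Reversing it on iybzz: i−8=a, y−9=p, b−10=r, z−11=o, z−12=n.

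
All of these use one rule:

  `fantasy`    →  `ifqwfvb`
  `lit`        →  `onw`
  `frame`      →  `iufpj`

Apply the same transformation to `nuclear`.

The shift depends on letter class: consonant f→i is +3, but vowel a→f is +5. The rule splits by letter class: vowels +5, consonants +3.
On nuclear: n(cons)+3=q, u(vowel)+5=z, c(cons)+3=f, l(cons)+3=o, e(vowel)+5=j, a(vowel)+5=f, r(cons)+3=u.

qzfojfu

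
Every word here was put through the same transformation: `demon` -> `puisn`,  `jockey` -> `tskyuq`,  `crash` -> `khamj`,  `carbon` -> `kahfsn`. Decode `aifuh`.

amber

d(3)→p(15) and e(4)→u(20) fit y≡5x+0 (mod 26); the inverse of 5 mod 26 is 21. Treating letters as 0–25, the rule is x ↦ 5x + 0 (mod 26).
Undoing it on aifuh: a(0)→21·(0−0)≡0=a; i(8)→21·(8−0)≡12=m; f(5)→21·(5−0)≡1=b; u(20)→21·(20−0)≡4=e; h(7)→21·(7−0)≡17=r (all mod 26).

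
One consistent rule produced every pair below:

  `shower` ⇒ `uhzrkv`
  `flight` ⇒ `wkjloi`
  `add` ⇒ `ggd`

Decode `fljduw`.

tragic

Read the word backwards and shift each letter +3.
Undoing it on fljduw: shift back: f−3=c, l−3=i, j−3=g, d−3=a, u−3=r, w−3=t → cigart; then reverse → tragic.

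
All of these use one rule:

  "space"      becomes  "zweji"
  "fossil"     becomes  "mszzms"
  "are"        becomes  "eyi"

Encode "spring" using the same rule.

zwymun

The shift depends on letter class: consonant s→z is +7, but vowel a→e is +4. Two shifts are in play — +4 for a/e/i/o/u, +7 for every other letter.
For spring: s(cons)+7=z, p(cons)+7=w, r(cons)+7=y, i(vowel)+4=m, n(cons)+7=u, g(cons)+7=n.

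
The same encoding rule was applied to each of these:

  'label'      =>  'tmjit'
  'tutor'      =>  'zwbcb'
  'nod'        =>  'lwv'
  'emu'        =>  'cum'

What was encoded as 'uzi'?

The output letters match the input read backwards, each shifted +8: label reversed is lebal. The word is reversed, then every letter is shifted forward by 8.
Decoding uzi: shift back: u−8=m, z−8=r, i−8=a → mra; then reverse → arm.

arm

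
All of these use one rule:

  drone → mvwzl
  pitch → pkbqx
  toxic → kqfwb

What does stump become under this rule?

xucba

Two steps: reverse the string, then apply a Caesar shift of +8.
For stump: reverse → pmuts; then shift: p+8=x, m+8=u, u+8=c, t+8=b, s+8=a.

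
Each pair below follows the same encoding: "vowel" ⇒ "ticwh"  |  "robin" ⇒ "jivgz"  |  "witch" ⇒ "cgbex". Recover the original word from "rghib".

Each letter's alphabet position (a=0..z=25) is mapped through 9·x+12 mod 26 — an affine cipher.
Reversing it on rghib: r(17)→3·(17−12)≡15=p; g(6)→3·(6−12)≡8=i; h(7)→3·(7−12)≡11=l; i(8)→3·(8−12)≡14=o; b(1)→3·(1−12)≡19=t (all mod 26).

pilot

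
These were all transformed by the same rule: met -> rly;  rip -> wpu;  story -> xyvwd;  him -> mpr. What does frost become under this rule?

The shift depends on letter class: consonant m→r is +5, but vowel e→l is +7. The rule splits by letter class: vowels +7, consonants +5.
For frost: f(cons)+5=k, r(cons)+5=w, o(vowel)+7=v, s(cons)+5=x, t(cons)+5=y.

kwvxy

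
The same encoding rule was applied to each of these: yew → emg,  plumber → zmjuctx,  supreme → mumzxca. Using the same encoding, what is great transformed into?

bimzo

The output letters match the input read backwards, each shifted +8: yew reversed is wey. The word is reversed, then every letter is shifted forward by 8.
On great: reverse → taerg; then shift: t+8=b, a+8=i, e+8=m, r+8=z, g+8=o.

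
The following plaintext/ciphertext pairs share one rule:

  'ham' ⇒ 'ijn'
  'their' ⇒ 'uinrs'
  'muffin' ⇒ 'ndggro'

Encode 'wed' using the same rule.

The rule splits by letter class: vowels +9, consonants +1.
On wed: w(cons)+1=x, e(vowel)+9=n, d(cons)+1=e.

xne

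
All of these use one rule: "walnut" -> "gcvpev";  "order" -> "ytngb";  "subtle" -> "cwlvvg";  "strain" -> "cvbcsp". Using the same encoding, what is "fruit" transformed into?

Shifts by position in walnut: pos 0: w→g (+10), pos 1: a→c (+2), pos 2: l→v (+10), pos 3: n→p (+2) — repeating every 2. It's a Vigenère-style cipher with numeric key [10,2]: position i shifts by key[i mod 2].
For fruit: f+10=p, r+2=t, u+10=e, i+2=k, t+10=d.

ptekd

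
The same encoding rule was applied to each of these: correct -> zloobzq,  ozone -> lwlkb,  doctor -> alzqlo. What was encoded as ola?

rod

Compare letters: c→z is +23, o→l is +23, r→o is +23 — a constant shift. Each letter is shifted forward by 23 in the alphabet (a Caesar shift of +23).
Decoding ola: o−23=r, l−23=o, a−23=d.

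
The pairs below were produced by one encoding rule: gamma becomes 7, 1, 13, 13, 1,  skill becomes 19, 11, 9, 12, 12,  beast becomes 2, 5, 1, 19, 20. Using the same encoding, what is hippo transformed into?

8, 9, 16, 16, 15

g is letter #7 and maps to 7: an offset of 0. Each letter is replaced by its alphabet position (a=1, b=2, …, z=26).
On hippo: h=8→8, i=9→9, p=16→16, p=16→16, o=15→15.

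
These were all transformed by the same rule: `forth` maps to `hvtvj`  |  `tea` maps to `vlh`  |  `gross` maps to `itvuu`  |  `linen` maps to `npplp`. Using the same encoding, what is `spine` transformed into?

urppl

Vowels shift forward by 7 and consonants shift forward by 2.
Applying it to spine: s(cons)+2=u, p(cons)+2=r, i(vowel)+7=p, n(cons)+2=p, e(vowel)+7=l.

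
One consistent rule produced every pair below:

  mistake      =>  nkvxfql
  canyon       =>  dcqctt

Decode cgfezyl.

because

In mistake: m→n is +1, i→k is +2, s→v is +3, t→x is +4 — the shift increases by 1 each position. The shift increases by 1 at each position, starting from +1: 1, 2, 3, ….
Reversing it on cgfezyl: c−1=b, g−2=e, f−3=c, e−4=a, z−5=u, y−6=s, l−7=e.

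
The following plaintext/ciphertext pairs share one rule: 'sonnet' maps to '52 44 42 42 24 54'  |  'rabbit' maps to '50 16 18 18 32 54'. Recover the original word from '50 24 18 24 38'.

rebel

s(#19)→52 and o(#15)→44: differences scale by 2, so n = 2·pos + 14. With a=1..z=26, the number is 2·pos + 14.
Undoing it on 50 24 18 24 38: 50→(50−14)÷2=18=r, 24→(24−14)÷2=5=e, 18→(18−14)÷2=2=b, 24→(24−14)÷2=5=e, 38→(38−14)÷2=12=l.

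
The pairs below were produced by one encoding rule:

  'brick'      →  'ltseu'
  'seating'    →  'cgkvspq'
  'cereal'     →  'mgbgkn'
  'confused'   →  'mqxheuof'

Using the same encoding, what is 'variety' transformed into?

Shifts by position in brick: pos 0: b→l (+10), pos 1: r→t (+2), pos 2: i→s (+10), pos 3: c→e (+2) — repeating every 2. The shifts repeat in a cycle of length 2: positions 0,1,… shift by +10, +2, then the pattern repeats.
On variety: v+10=f, a+2=c, r+10=b, i+2=k, e+10=o, t+2=v, y+10=i.

fcbkovi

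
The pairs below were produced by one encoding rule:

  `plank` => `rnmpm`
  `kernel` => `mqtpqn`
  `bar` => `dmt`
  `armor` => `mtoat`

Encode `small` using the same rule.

The shift depends on letter class: consonant p→r is +2, but vowel a→m is +12. Vowels shift forward by 12 and consonants shift forward by 2.
Applying it to small: s(cons)+2=u, m(cons)+2=o, a(vowel)+12=m, l(cons)+2=n, l(cons)+2=n.

uomnn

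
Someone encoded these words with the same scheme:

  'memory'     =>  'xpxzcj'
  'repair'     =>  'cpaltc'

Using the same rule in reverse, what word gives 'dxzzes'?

smooth

Compare letters: m→x is +11, e→p is +11, m→x is +11 — a constant shift. Each letter is shifted forward by 11 in the alphabet (a Caesar shift of +11).
Undoing it on dxzzes: d−11=s, x−11=m, z−11=o, z−11=o, e−11=t, s−11=h.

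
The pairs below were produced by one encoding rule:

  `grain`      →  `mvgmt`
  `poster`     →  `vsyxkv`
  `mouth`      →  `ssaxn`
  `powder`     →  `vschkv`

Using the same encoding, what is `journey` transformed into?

psavtie

Shifts by position in grain: pos 0: g→m (+6), pos 1: r→v (+4), pos 2: a→g (+6), pos 3: i→m (+4) — repeating every 2. The shifts repeat in a cycle of length 2: positions 0,1,… shift by +6, +4, then the pattern repeats.
On journey: j+6=p, o+4=s, u+6=a, r+4=v, n+6=t, e+4=i, y+6=e.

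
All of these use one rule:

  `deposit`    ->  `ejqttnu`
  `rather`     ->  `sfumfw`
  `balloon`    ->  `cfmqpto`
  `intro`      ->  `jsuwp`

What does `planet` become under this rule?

qqbsfy

Shifts by position in deposit: pos 0: d→e (+1), pos 1: e→j (+5), pos 2: p→q (+1), pos 3: o→t (+5) — repeating every 2. The shifts repeat in a cycle of length 2: positions 0,1,… shift by +1, +5, then the pattern repeats.
On planet: p+1=q, l+5=q, a+1=b, n+5=s, e+1=f, t+5=y.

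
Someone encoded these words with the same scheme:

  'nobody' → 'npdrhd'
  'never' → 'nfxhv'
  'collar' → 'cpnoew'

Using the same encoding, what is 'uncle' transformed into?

Each letter shifts forward by its position index (0, 1, 2, …) — the shift grows by one for each successive letter.
On uncle: u+0=u, n+1=o, c+2=e, l+3=o, e+4=i.

uoeoi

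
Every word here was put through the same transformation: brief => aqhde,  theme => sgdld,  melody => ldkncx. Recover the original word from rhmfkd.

single

Every letter moves 25 places later in the alphabet, wrapping around z→a.
Decoding rhmfkd: r−25=s, h−25=i, m−25=n, f−25=g, k−25=l, d−25=e.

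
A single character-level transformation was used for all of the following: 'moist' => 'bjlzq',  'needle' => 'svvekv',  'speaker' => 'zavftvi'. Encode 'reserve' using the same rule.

m(12)→b(1) and o(14)→j(9) fit y≡17x+5 (mod 26); the inverse of 17 mod 26 is 23. Each letter's alphabet position (a=0..z=25) is mapped through 17·x+5 mod 26 — an affine cipher.
For reserve: r(17)→17·17+5≡8=i; e(4)→17·4+5≡21=v; s(18)→17·18+5≡25=z; e(4)→17·4+5≡21=v; r(17)→17·17+5≡8=i; v(21)→17·21+5≡24=y; e(4)→17·4+5≡21=v (all mod 26).

ivzviyv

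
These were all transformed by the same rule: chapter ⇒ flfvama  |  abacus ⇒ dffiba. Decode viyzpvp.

In chapter: c→f is +3, h→l is +4, a→f is +5, p→v is +6 — the shift increases by 1 each position. The shift increases by 1 at each position, starting from +3: 3, 4, 5, ….
Reversing it on viyzpvp: v−3=s, i−4=e, y−5=t, z−6=t, p−7=i, v−8=n, p−9=g.

setting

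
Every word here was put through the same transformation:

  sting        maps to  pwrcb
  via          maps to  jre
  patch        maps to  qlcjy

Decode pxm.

dog

The output letters match the input read backwards, each shifted +9: sting reversed is gnits. Read the word backwards and shift each letter +9.
Reversing it on pxm: shift back: p−9=g, x−9=o, m−9=d → god; then reverse → dog.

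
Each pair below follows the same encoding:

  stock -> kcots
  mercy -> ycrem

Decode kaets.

The word is simply reversed.
Decoding kaets: then reverse → steak.

steak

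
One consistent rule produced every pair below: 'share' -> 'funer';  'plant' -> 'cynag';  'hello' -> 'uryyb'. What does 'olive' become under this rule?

byvir

It's a constant shift of +13 (ROT13).
For olive: o+13=b, l+13=y, i+13=v, v+13=i, e+13=r.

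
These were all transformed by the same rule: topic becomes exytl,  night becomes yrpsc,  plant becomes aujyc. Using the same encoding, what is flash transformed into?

Shifts by position in topic: pos 0: t→e (+11), pos 1: o→x (+9), pos 2: p→y (+9), pos 3: i→t (+11), pos 4: c→l (+9) — repeating every 3. It's a Vigenère-style cipher with numeric key [11,9,9]: position i shifts by key[i mod 3].
For flash: f+11=q, l+9=u, a+9=j, s+11=d, h+9=q.

qujdq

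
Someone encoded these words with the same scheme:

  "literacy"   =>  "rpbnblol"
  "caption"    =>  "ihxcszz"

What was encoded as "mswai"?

glory

In literacy: l→r is +6, i→p is +7, t→b is +8, e→n is +9 — the shift increases by 1 each position. Letter i (0-indexed) is shifted by i+6, so successive shifts are 6, 7, 8, ….
Reversing it on mswai: m−6=g, s−7=l, w−8=o, a−9=r, i−10=y.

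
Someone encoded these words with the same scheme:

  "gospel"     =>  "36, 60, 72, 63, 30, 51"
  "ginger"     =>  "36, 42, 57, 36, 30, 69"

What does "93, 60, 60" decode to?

zoo

g(#7)→36 and o(#15)→60: differences scale by 3, so n = 3·pos + 15. With a=1..z=26, the number is 3·pos + 15.
Reversing it on 93, 60, 60: 93→(93−15)÷3=26=z, 60→(60−15)÷3=15=o, 60→(60−15)÷3=15=o.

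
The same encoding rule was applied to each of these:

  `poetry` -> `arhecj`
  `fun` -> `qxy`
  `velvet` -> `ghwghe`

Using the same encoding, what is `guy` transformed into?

The shift depends on letter class: consonant p→a is +11, but vowel o→r is +3. Two shifts are in play — +3 for a/e/i/o/u, +11 for every other letter.
On guy: g(cons)+11=r, u(vowel)+3=x, y(cons)+11=j.

rxj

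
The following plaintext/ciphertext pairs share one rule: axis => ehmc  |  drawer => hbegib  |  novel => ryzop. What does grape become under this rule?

Shifts by position in axis: pos 0: a→e (+4), pos 1: x→h (+10), pos 2: i→m (+4), pos 3: s→c (+10) — repeating every 2. A repeating key of period 2 is used — shifts +4, +10 over and over.
Applying it to grape: g+4=k, r+10=b, a+4=e, p+10=z, e+4=i.

kbezi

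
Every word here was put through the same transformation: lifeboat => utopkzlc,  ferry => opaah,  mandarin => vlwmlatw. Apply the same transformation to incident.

The shift depends on letter class: consonant l→u is +9, but vowel i→t is +11. Vowels shift forward by 11 and consonants shift forward by 9.
Applying it to incident: i(vowel)+11=t, n(cons)+9=w, c(cons)+9=l, i(vowel)+11=t, d(cons)+9=m, e(vowel)+11=p, n(cons)+9=w, t(cons)+9=c.

twltmpwc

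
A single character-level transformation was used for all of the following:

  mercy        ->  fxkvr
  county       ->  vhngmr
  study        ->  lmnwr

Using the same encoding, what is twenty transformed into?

Each letter is shifted forward by 19 in the alphabet (a Caesar shift of +19).
On twenty: t+19=m, w+19=p, e+19=x, n+19=g, t+19=m, y+19=r.

mpxgmr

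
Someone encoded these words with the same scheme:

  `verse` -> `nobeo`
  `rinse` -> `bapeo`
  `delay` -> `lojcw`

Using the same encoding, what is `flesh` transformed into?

rjoex

v(21)→n(13) and e(4)→o(14) fit y≡3x+2 (mod 26); the inverse of 3 mod 26 is 9. Treating letters as 0–25, the rule is x ↦ 3x + 2 (mod 26).
Applying it to flesh: f(5)→3·5+2≡17=r; l(11)→3·11+2≡9=j; e(4)→3·4+2≡14=o; s(18)→3·18+2≡4=e; h(7)→3·7+2≡23=x (all mod 26).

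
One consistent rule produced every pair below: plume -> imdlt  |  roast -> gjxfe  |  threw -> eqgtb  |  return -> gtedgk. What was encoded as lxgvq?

p(15)→i(8) and l(11)→m(12) fit y≡25x+23 (mod 26); the inverse of 25 mod 26 is 25. This is an affine cipher: with a=0,…,z=25, each position x becomes (25x+23) mod 26.
Decoding lxgvq: l(11)→25·(11−23)≡12=m; x(23)→25·(23−23)≡0=a; g(6)→25·(6−23)≡17=r; v(21)→25·(21−23)≡2=c; q(16)→25·(16−23)≡7=h (all mod 26).

march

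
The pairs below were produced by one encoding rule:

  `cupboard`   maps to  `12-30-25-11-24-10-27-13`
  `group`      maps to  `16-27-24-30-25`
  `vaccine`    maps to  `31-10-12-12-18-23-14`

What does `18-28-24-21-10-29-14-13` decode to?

c is letter #3 and maps to 12: an offset of 9. The number is (letter's place in the alphabet, a=1) + 9.
Decoding 18-28-24-21-10-29-14-13: 18→(18−9)÷1=9=i, 28→(28−9)÷1=19=s, 24→(24−9)÷1=15=o, 21→(21−9)÷1=12=l, 10→(10−9)÷1=1=a, 29→(29−9)÷1=20=t, 14→(14−9)÷1=5=e, 13→(13−9)÷1=4=d.

isolated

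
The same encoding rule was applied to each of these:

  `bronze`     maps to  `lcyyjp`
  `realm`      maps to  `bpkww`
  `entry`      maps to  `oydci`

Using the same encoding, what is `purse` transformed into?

A repeating key of period 2 is used — shifts +10, +11 over and over.
Applying it to purse: p+10=z, u+11=f, r+10=b, s+11=d, e+10=o.

zfbdo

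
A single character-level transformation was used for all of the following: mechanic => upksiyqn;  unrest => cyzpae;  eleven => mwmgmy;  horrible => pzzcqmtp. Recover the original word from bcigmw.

The shifts repeat in a cycle of length 2: positions 0,1,… shift by +8, +11, then the pattern repeats.
Reversing it on bcigmw: b−8=t, c−11=r, i−8=a, g−11=v, m−8=e, w−11=l.

travel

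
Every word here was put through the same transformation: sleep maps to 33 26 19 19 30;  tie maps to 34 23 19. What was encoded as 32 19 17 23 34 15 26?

s is letter #19 and maps to 33: an offset of 14. Letters become their 1-based position plus 14 (so a→15, b→16, …).
Reversing it on 32 19 17 23 34 15 26: 32→(32−14)÷1=18=r, 19→(19−14)÷1=5=e, 17→(17−14)÷1=3=c, 23→(23−14)÷1=9=i, 34→(34−14)÷1=20=t, 15→(15−14)÷1=1=a, 26→(26−14)÷1=12=l.

recital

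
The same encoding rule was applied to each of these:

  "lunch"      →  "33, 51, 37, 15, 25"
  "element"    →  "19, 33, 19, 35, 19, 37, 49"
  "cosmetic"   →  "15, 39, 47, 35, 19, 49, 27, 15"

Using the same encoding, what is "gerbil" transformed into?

23, 19, 45, 13, 27, 33

l(#12)→33 and u(#21)→51: differences scale by 2, so n = 2·pos + 9. The formula is n = 2×(alphabet index, a=1) + 9.
For gerbil: g=7→23, e=5→19, r=18→45, b=2→13, i=9→27, l=12→33.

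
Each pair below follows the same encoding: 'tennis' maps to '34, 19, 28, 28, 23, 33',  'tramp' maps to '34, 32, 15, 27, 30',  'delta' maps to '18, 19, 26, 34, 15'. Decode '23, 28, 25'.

t is letter #20 and maps to 34: an offset of 14. The number is (letter's place in the alphabet, a=1) + 14.
Decoding 23, 28, 25: 23→(23−14)÷1=9=i, 28→(28−14)÷1=14=n, 25→(25−14)÷1=11=k.

ink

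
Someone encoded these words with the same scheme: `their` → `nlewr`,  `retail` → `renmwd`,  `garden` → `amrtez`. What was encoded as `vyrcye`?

t(19)→n(13) and h(7)→l(11) fit y≡11x+12 (mod 26); the inverse of 11 mod 26 is 19. Each letter's alphabet position (a=0..z=25) is mapped through 11·x+12 mod 26 — an affine cipher.
Undoing it on vyrcye: v(21)→19·(21−12)≡15=p; y(24)→19·(24−12)≡20=u; r(17)→19·(17−12)≡17=r; c(2)→19·(2−12)≡18=s; y(24)→19·(24−12)≡20=u; e(4)→19·(4−12)≡4=e (all mod 26).

pursue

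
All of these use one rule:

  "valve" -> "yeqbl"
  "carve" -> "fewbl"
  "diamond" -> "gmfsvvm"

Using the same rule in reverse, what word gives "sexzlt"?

pastel

In valve: v→y is +3, a→e is +4, l→q is +5, v→b is +6 — the shift increases by 1 each position. Letter i (0-indexed) is shifted by i+3, so successive shifts are 3, 4, 5, ….
Decoding sexzlt: s−3=p, e−4=a, x−5=s, z−6=t, l−7=e, t−8=l.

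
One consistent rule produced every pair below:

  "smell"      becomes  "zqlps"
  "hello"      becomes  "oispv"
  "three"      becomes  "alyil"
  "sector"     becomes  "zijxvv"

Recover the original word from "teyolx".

Shifts by position in smell: pos 0: s→z (+7), pos 1: m→q (+4), pos 2: e→l (+7), pos 3: l→p (+4) — repeating every 2. A repeating key of period 2 is used — shifts +7, +4 over and over.
Decoding teyolx: t−7=m, e−4=a, y−7=r, o−4=k, l−7=e, x−4=t.

market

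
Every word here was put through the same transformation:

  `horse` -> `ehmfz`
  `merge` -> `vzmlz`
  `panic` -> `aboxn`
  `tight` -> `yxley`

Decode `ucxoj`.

h(7)→e(4) and o(14)→h(7) fit y≡19x+1 (mod 26); the inverse of 19 mod 26 is 11. Treating letters as 0–25, the rule is x ↦ 19x + 1 (mod 26).
Reversing it on ucxoj: u(20)→11·(20−1)≡1=b; c(2)→11·(2−1)≡11=l; x(23)→11·(23−1)≡8=i; o(14)→11·(14−1)≡13=n; j(9)→11·(9−1)≡10=k (all mod 26).

blink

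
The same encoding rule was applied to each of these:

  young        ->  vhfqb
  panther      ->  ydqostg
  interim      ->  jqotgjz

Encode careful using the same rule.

ldgtkfi

y(24)→v(21) and o(14)→h(7) fit y≡17x+3 (mod 26); the inverse of 17 mod 26 is 23. Treating letters as 0–25, the rule is x ↦ 17x + 3 (mod 26).
For careful: c(2)→17·2+3≡11=l; a(0)→17·0+3≡3=d; r(17)→17·17+3≡6=g; e(4)→17·4+3≡19=t; f(5)→17·5+3≡10=k; u(20)→17·20+3≡5=f; l(11)→17·11+3≡8=i (all mod 26).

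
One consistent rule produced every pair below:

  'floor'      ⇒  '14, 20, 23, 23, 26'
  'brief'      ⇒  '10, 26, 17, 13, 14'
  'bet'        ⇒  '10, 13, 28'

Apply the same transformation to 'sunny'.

27, 29, 22, 22, 33

f is letter #6 and maps to 14: an offset of 8. Letters become their 1-based position plus 8 (so a→9, b→10, …).
On sunny: s=19→27, u=21→29, n=14→22, n=14→22, y=25→33.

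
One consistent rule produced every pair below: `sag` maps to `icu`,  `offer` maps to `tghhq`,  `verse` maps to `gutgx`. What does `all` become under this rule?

nnc

The output letters match the input read backwards, each shifted +2: sag reversed is gas. Read the word backwards and shift each letter +2.
For all: reverse → lla; then shift: l+2=n, l+2=n, a+2=c.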